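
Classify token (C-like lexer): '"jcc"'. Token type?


Pattern: double-quoted sequence
Type: STRING_LITERAL


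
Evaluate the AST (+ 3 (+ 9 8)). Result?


Evaluate inner: (+ 9 8) = 17
Evaluate root: (+ 3 17) = 20
Result: 20


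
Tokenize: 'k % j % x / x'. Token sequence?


Scan left to right, longest-match per lexeme
Tokens: ID(k), OP(%), ID(j), OP(%), ID(x), OP(/), ID(x)


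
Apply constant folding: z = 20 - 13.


20 - 13 = 7 at compile time
Optimized: z = 7


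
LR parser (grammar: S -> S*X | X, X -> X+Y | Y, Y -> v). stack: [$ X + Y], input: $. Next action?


handle 'X+Y' on top
Action: reduce (X -> X+Y)


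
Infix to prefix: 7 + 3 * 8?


'*' binds tighter: tree is (+ 7 (* 3 8))
Prefix: + 7 * 3 8


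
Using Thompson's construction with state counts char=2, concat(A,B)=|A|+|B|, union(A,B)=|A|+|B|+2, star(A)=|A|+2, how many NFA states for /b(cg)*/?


Syntax tree has 3 char leaf(s), 0 union(s), 1 star(s)
chars contribute 3×2 = 6; each union adds +2; each star adds +2
Total: 6 + 0 + 2 = 8 states


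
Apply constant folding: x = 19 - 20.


19 - 20 = -1 at compile time
Optimized: x = -1


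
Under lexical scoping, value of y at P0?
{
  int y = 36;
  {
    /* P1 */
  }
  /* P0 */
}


y declared in the same block as P0
y = 36


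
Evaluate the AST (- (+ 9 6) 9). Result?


Evaluate inner: (+ 9 6) = 15
Evaluate root: (- 15 9) = 6
Result: 6


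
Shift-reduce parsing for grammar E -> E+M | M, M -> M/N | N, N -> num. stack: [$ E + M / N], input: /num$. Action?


handle 'M/N' on top
Action: reduce (M -> M/N)


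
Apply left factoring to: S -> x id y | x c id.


Common prefix: 'x'
Factored: S -> x S', S' -> id y | c id


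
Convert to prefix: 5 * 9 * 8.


left-to-right (same/higher precedence on left): tree is (* (* 5 9) 8)
Prefix: * * 5 9 8


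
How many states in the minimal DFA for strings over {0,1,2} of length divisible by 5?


Track length mod 5: states 0..4, accept at 0
Minimal DFA: 5 states


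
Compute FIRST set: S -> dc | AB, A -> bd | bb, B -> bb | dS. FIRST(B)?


Per alternative of B: FIRST(bb) = {b}; FIRST(dS) = {d}
FIRST(B) = {b, d}


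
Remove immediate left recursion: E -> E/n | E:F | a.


Left-recursive alternatives: E/n, E:F; non-recursive: a
Introduce E': E -> aE', E' -> /nE' | :FE' | ε


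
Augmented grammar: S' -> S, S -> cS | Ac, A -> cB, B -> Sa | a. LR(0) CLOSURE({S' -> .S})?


Start: S' -> .S
For each item with dot before a nonterminal B, add B -> .γ for every B-production
Closure: [S' -> .S, S -> .cS, S -> .Ac, A -> .cB]


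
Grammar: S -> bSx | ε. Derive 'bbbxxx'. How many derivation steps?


Derivation: S => bSx => bbSxx => bbbSxxx => bbbxxx
Steps: 4


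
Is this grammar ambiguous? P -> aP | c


right-linear, alternatives start with distinct terminals 'a' vs 'c': unique leftmost derivation
Unambiguous


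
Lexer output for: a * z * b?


Scan left to right, longest-match per lexeme
Tokens: ID(a), OP(*), ID(z), OP(*), ID(b)


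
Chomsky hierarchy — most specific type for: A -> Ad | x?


Left-linear: every RHS is a terminal or one nonterminal followed by a terminal
Classification: Type 3 (Regular)


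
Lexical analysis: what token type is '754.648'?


Pattern: digits with a decimal point
Type: FLOAT_LITERAL


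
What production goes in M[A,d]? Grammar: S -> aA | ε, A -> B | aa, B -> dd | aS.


For [A, d]: 'd' ∈ FIRST(B)
Entry: A -> B


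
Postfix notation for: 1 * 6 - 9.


Left to right (same or higher precedence on left)
Postfix: 1 6 * 9 -


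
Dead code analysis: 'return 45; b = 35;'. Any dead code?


statement follows a return and is unreachable
Dead: 'b = 35'


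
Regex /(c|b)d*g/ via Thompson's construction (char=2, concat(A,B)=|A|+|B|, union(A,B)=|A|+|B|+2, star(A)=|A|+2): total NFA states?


Syntax tree has 4 char leaf(s), 1 union(s), 1 star(s)
chars contribute 4×2 = 8; each union adds +2; each star adds +2
Total: 8 + 2 + 2 = 12 states


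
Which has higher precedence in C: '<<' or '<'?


'<<' is shift (level 8); '<' is relational (level 7)
Higher level binds tighter
'<<' has higher precedence than '<'


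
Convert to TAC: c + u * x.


Break into single-operator statements:
t1 = u * x
t2 = c + t1


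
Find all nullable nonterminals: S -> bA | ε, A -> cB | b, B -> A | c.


A nonterminal is nullable iff some alternative derives ε (directly, or every symbol in it is nullable)
Nullable: {S}


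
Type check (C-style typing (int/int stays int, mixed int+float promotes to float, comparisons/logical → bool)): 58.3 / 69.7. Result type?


Operand types: float / float
Rule: mixed int/float promotes to float; int/int stays int
Result type: float


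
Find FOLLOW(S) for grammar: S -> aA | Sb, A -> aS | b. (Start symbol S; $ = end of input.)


$ ∈ FOLLOW(S). For each A -> αBβ: add FIRST(β)\{ε} to FOLLOW(B); if β nullable, add FOLLOW(A).
FOLLOW(S) = {$, b}


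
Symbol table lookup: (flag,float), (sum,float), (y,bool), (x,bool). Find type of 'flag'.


Lookup 'flag' → type float


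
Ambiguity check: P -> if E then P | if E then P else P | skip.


dangling else: 'if E then if E then skip else skip' parses two ways
Ambiguous


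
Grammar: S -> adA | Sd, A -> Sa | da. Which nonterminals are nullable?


A nonterminal is nullable iff some alternative derives ε (directly, or every symbol in it is nullable)
Nullable: {}


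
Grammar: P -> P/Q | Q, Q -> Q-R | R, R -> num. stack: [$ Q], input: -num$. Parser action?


shift '-' to continue Q -> Q-R
Action: shift


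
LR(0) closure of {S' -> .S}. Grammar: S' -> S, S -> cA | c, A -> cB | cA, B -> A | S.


Start: S' -> .S
For each item with dot before a nonterminal B, add B -> .γ for every B-production
Closure: [S' -> .S, S -> .cA, S -> .c]


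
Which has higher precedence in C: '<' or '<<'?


'<<' is shift (level 8); '<' is relational (level 7)
Higher level binds tighter
'<<' has higher precedence than '<'


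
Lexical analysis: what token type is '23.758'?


Pattern: digits with a decimal point
Type: FLOAT_LITERAL


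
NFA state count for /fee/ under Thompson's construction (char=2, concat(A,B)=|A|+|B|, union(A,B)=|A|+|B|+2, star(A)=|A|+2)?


Syntax tree has 3 char leaf(s), 0 union(s), 0 star(s)
chars contribute 3×2 = 6; each union adds +2; each star adds +2
Total: 6 + 0 + 0 = 6 states


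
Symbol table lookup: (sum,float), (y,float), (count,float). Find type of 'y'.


Lookup 'y' → type float


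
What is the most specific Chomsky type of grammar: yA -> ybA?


LHS has context (more than one symbol) and |LHS| ≤ |RHS|
Classification: Type 1 (Context-Sensitive)


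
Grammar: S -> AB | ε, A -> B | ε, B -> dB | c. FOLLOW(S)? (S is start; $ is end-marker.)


$ ∈ FOLLOW(S). For each A -> αBβ: add FIRST(β)\{ε} to FOLLOW(B); if β nullable, add FOLLOW(A).
FOLLOW(S) = {$}


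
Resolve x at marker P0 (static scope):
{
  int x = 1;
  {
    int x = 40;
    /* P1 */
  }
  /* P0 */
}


x declared in the same block as P0
x = 1


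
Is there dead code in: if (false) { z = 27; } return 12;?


condition is constant false, so the whole block is unreachable
Dead: 'if (false) { z = 27; }'


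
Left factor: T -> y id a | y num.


Common prefix: 'y'
Factored: T -> y T', T' -> id a | num


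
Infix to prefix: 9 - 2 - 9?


left-to-right (same/higher precedence on left): tree is (- (- 9 2) 9)
Prefix: - - 9 2 9


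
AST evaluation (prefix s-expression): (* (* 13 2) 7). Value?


Evaluate inner: (* 13 2) = 26
Evaluate root: (* 26 7) = 182
Result: 182


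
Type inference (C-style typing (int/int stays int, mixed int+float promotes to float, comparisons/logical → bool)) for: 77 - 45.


Operand types: int - int
Rule: mixed int/float promotes to float; int/int stays int
Result type: int


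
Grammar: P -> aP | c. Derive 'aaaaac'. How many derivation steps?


Derivation: P => aP => aaP => aaaP => aaaaP => aaaaaP => aaaaac
Steps: 6


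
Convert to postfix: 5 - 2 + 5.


Left to right (same or higher precedence on left)
Postfix: 5 2 - 5 +


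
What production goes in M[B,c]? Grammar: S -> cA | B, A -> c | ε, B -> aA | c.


For [B, c]: 'c' ∈ FIRST(c)
Entry: B -> c


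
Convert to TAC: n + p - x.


Break into single-operator statements:
t1 = n + p
t2 = t1 - x


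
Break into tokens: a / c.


Scan left to right, longest-match per lexeme
Tokens: ID(a), OP(/), ID(c)


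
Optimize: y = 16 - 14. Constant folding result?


16 - 14 = 2 at compile time
Optimized: y = 2


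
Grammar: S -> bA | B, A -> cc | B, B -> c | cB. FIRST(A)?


Per alternative of A: FIRST(cc) = {c}; FIRST(B) = {c}
FIRST(A) = {c}


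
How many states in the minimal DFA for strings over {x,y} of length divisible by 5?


Track length mod 5: states 0..4, accept at 0
Minimal DFA: 5 states


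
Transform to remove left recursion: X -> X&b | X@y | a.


Left-recursive alternatives: X&b, X@y; non-recursive: a
Introduce X': X -> aX', X' -> &bX' | @yX' | ε


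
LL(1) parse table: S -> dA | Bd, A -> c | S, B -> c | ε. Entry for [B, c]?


For [B, c]: 'c' ∈ FIRST(c)
Entry: B -> c


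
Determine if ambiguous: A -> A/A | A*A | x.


'x/x*x' has two parse trees (no precedence encoded between / and *)
Ambiguous


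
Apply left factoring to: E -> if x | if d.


Common prefix: 'if'
Factored: E -> if E', E' -> x | d


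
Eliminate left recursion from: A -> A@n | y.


Left-recursive alternatives: A@n; non-recursive: y
Introduce A': A -> yA', A' -> @nA' | ε


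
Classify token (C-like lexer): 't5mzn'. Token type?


Pattern: letter/underscore followed by alphanumerics, not a keyword
Type: IDENTIFIER


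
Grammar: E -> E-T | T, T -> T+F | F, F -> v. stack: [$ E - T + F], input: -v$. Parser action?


handle 'T+F' on top
Action: reduce (T -> T+F)


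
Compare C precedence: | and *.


'*' is multiplicative (level 10); '|' is bitwise OR (level 3)
Higher level binds tighter
'*' has higher precedence than '|'


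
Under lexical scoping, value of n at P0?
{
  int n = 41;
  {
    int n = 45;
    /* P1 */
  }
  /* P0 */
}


n declared in the same block as P0
n = 41


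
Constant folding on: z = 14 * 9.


14 * 9 = 126 at compile time
Optimized: z = 126


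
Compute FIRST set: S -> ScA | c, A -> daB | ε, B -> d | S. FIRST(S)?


Per alternative of S: FIRST(ScA) = {c}; FIRST(c) = {c}
FIRST(S) = {c}


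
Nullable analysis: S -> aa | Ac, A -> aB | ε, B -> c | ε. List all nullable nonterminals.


A nonterminal is nullable iff some alternative derives ε (directly, or every symbol in it is nullable)
Nullable: {A, B}


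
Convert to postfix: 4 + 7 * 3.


* has higher precedence, evaluate 7*3 first
Postfix: 4 7 3 * +


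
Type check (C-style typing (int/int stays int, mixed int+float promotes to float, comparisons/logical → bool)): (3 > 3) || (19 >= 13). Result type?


Operand types: bool || bool
Rule: logical operators take bool operands and yield bool
Result type: bool


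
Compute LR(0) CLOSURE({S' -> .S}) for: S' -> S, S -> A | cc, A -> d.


Start: S' -> .S
For each item with dot before a nonterminal B, add B -> .γ for every B-production
Closure: [S' -> .S, S -> .A, S -> .cc, A -> .d]


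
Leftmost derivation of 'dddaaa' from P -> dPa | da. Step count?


Derivation: P => dPa => ddPaa => dddaaa
Steps: 3


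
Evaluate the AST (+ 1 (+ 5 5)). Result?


Evaluate inner: (+ 5 5) = 10
Evaluate root: (+ 1 10) = 11
Result: 11


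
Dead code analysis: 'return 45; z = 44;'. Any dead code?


statement follows a return and is unreachable
Dead: 'z = 44'


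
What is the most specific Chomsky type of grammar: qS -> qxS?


LHS has context (more than one symbol) and |LHS| ≤ |RHS|
Classification: Type 1 (Context-Sensitive)


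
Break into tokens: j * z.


Scan left to right, longest-match per lexeme
Tokens: ID(j), OP(*), ID(z)


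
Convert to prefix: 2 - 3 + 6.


left-to-right (same/higher precedence on left): tree is (+ (- 2 3) 6)
Prefix: + - 2 3 6


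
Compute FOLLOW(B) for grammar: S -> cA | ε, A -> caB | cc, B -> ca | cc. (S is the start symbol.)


$ ∈ FOLLOW(S). For each A -> αBβ: add FIRST(β)\{ε} to FOLLOW(B); if β nullable, add FOLLOW(A).
FOLLOW(B) = {$}


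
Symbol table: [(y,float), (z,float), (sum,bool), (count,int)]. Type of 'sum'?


Lookup 'sum' → type bool


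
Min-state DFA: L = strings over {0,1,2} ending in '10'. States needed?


Track the longest suffix of input matching a prefix of '10': 3 classes (prefixes of length 0..2)
Minimal DFA: 3 states


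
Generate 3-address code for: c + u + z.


Break into single-operator statements:
t1 = c + u
t2 = t1 + z


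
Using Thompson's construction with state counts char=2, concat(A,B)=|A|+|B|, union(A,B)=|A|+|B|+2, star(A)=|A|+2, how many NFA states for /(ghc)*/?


Syntax tree has 3 char leaf(s), 0 union(s), 1 star(s)
chars contribute 3×2 = 6; each union adds +2; each star adds +2
Total: 6 + 0 + 2 = 8 states


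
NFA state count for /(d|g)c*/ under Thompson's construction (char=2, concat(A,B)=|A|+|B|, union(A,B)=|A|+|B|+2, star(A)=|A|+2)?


Syntax tree has 3 char leaf(s), 1 union(s), 1 star(s)
chars contribute 3×2 = 6; each union adds +2; each star adds +2
Total: 6 + 2 + 2 = 10 states


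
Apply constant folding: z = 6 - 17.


6 - 17 = -11 at compile time
Optimized: z = -11


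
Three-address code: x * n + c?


Break into single-operator statements:
t1 = x * n
t2 = t1 + c


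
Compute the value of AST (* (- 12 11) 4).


Evaluate inner: (- 12 11) = 1
Evaluate root: (* 1 4) = 4
Result: 4


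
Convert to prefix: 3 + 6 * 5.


'*' binds tighter: tree is (+ 3 (* 6 5))
Prefix: + 3 * 6 5


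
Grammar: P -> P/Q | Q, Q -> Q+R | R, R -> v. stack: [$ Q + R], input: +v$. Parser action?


handle 'Q+R' on top
Action: reduce (Q -> Q+R)


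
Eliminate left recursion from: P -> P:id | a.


Left-recursive alternatives: P:id; non-recursive: a
Introduce P': P -> aP', P' -> :idP' | ε


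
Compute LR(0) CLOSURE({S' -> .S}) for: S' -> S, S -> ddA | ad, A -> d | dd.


Start: S' -> .S
For each item with dot before a nonterminal B, add B -> .γ for every B-production
Closure: [S' -> .S, S -> .ddA, S -> .ad]


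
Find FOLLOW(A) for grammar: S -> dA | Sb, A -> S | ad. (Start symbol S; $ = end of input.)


$ ∈ FOLLOW(S). For each A -> αBβ: add FIRST(β)\{ε} to FOLLOW(B); if β nullable, add FOLLOW(A).
FOLLOW(A) = {$, b}


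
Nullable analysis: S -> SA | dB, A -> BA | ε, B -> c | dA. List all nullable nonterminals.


A nonterminal is nullable iff some alternative derives ε (directly, or every symbol in it is nullable)
Nullable: {A}


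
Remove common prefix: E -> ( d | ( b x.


Common prefix: '('
Factored: E -> ( E', E' -> d | b x


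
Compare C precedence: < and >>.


'>>' is shift (level 8); '<' is relational (level 7)
Higher level binds tighter
'>>' has higher precedence than '<'


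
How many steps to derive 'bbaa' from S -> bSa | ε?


Derivation: S => bSa => bbSaa => bbaa
Steps: 3


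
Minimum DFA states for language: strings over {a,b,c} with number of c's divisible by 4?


Track (count of c) mod 4: states 0..3, accept at 0
Minimal DFA: 4 states


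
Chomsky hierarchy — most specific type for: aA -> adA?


LHS has context (more than one symbol) and |LHS| ≤ |RHS|
Classification: Type 1 (Context-Sensitive)


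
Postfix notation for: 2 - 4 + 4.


Left to right (same or higher precedence on left)
Postfix: 2 4 - 4 +


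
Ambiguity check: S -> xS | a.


right-linear, alternatives start with distinct terminals 'x' vs 'a': unique leftmost derivation
Unambiguous


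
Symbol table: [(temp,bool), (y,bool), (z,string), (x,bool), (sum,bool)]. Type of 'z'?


Lookup 'z' → type string


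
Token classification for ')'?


Pattern: delimiter/punctuation
Type: PUNCTUATION


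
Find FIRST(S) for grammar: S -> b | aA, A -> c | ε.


Per alternative of S: FIRST(b) = {b}; FIRST(aA) = {a}
FIRST(S) = {a, b}


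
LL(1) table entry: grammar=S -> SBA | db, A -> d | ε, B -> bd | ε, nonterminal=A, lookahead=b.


For [A, b]: ε is nullable and 'b' ∈ FOLLOW(A)
Entry: A -> ε


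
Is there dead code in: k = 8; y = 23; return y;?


k is assigned but never read
Dead: 'k = 8'


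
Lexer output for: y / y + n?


Scan left to right, longest-match per lexeme
Tokens: ID(y), OP(/), ID(y), OP(+), ID(n)


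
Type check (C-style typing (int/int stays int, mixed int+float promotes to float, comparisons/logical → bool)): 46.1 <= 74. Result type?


Operand types: float <= int
Rule: comparison yields bool
Result type: bool


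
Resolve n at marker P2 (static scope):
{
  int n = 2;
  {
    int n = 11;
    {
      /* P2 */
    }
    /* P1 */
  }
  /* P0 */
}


P2's block does not declare n; resolves to the enclosing declaration at depth 1
n = 11


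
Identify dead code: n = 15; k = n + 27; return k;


n is read by k's definition; k is returned
No dead code


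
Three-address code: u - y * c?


Break into single-operator statements:
t1 = y * c
t2 = u - t1


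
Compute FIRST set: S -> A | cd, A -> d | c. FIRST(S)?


Per alternative of S: FIRST(A) = {c, d}; FIRST(cd) = {c}
FIRST(S) = {c, d}


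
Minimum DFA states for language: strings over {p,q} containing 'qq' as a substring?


KMP-style automaton: 2 progress states + 1 absorbing accept = 3
Minimal DFA: 3 states


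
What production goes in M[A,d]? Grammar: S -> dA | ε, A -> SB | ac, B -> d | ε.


For [A, d]: 'd' ∈ FIRST(SB)
Entry: A -> SB


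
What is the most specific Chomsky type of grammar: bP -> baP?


LHS has context (more than one symbol) and |LHS| ≤ |RHS|
Classification: Type 1 (Context-Sensitive)


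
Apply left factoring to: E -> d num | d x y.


Common prefix: 'd'
Factored: E -> d E', E' -> num | x y


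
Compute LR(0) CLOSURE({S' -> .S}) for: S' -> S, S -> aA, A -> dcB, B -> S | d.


Start: S' -> .S
For each item with dot before a nonterminal B, add B -> .γ for every B-production
Closure: [S' -> .S, S -> .aA]


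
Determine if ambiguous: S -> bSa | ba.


balanced b^n…a^n: each string has a unique parse
Unambiguous


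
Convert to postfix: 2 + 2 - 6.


Left to right (same or higher precedence on left)
Postfix: 2 2 + 6 -


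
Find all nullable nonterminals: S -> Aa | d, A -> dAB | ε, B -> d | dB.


A nonterminal is nullable iff some alternative derives ε (directly, or every symbol in it is nullable)
Nullable: {A}


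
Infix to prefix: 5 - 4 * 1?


'*' binds tighter: tree is (- 5 (* 4 1))
Prefix: - 5 * 4 1


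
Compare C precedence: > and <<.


'<<' is shift (level 8); '>' is relational (level 7)
Higher level binds tighter
'<<' has higher precedence than '>'


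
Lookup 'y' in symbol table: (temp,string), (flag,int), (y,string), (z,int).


Lookup 'y' → type string


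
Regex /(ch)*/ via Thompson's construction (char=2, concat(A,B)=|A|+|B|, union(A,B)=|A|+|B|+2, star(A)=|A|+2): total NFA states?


Syntax tree has 2 char leaf(s), 0 union(s), 1 star(s)
chars contribute 2×2 = 4; each union adds +2; each star adds +2
Total: 4 + 0 + 2 = 6 states


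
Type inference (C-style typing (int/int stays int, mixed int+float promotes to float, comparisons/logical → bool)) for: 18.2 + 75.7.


Operand types: float + float
Rule: mixed int/float promotes to float; int/int stays int
Result type: float


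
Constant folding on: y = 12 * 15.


12 * 15 = 180 at compile time
Optimized: y = 180


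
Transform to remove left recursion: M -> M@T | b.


Left-recursive alternatives: M@T; non-recursive: b
Introduce M': M -> bM', M' -> @TM' | ε


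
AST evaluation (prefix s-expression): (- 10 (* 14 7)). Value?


Evaluate inner: (* 14 7) = 98
Evaluate root: (- 10 98) = -88
Result: -88


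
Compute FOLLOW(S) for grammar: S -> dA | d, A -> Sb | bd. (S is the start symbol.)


$ ∈ FOLLOW(S). For each A -> αBβ: add FIRST(β)\{ε} to FOLLOW(B); if β nullable, add FOLLOW(A).
FOLLOW(S) = {$, b}


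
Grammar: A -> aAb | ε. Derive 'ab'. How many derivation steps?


Derivation: A => aAb => ab
Steps: 2


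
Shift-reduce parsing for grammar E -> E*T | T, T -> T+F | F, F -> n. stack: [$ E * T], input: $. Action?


handle 'E*T' on top; lookahead ∈ FOLLOW(E) = {*, $}
Action: reduce (E -> E*T)


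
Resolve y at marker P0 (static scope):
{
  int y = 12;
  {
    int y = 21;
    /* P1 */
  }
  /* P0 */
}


y declared in the same block as P0
y = 12


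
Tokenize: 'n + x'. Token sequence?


Scan left to right, longest-match per lexeme
Tokens: ID(n), OP(+), ID(x)


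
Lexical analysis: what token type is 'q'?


Pattern: letter/underscore followed by alphanumerics, not a keyword
Type: IDENTIFIER


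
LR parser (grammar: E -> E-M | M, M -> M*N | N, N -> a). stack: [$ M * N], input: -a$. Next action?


handle 'M*N' on top
Action: reduce (M -> M*N)


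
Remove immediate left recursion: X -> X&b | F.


Left-recursive alternatives: X&b; non-recursive: F
Introduce X': X -> FX', X' -> &bX' | ε


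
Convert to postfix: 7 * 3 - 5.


Left to right (same or higher precedence on left)
Postfix: 7 3 * 5 -


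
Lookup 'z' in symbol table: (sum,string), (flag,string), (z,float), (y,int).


Lookup 'z' → type float


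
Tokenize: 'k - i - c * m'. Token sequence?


Scan left to right, longest-match per lexeme
Tokens: ID(k), OP(-), ID(i), OP(-), ID(c), OP(*), ID(m)


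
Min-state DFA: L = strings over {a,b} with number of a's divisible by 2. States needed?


Track (count of a) mod 2: states 0..1, accept at 0
Minimal DFA: 2 states


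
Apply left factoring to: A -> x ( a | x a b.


Common prefix: 'x'
Factored: A -> x A', A' -> ( a | a b


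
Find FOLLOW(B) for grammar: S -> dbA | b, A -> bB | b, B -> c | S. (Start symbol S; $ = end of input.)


$ ∈ FOLLOW(S). For each A -> αBβ: add FIRST(β)\{ε} to FOLLOW(B); if β nullable, add FOLLOW(A).
FOLLOW(B) = {$}


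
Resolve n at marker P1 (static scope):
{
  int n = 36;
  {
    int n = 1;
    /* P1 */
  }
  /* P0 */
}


n declared in the same block as P1
n = 1


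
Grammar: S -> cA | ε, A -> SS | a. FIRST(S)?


Per alternative of S: FIRST(cA) = {c}; FIRST(ε) = {ε}
FIRST(S) = {c, ε}


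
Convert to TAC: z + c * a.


Break into single-operator statements:
t1 = c * a
t2 = z + t1


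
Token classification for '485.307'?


Pattern: digits with a decimal point
Type: FLOAT_LITERAL


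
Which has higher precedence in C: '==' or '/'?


'/' is multiplicative (level 10); '==' is equality (level 6)
Higher level binds tighter
'/' has higher precedence than '=='


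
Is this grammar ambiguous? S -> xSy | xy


balanced x^n…y^n: each string has a unique parse
Unambiguous


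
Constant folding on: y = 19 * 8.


19 * 8 = 152 at compile time
Optimized: y = 152


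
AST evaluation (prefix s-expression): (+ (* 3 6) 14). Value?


Evaluate inner: (* 3 6) = 18
Evaluate root: (+ 18 14) = 32
Result: 32


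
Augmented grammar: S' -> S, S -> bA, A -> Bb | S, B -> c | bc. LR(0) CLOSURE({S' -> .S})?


Start: S' -> .S
For each item with dot before a nonterminal B, add B -> .γ for every B-production
Closure: [S' -> .S, S -> .bA]


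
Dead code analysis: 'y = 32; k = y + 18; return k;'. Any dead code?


y is read by k's definition; k is returned
No dead code


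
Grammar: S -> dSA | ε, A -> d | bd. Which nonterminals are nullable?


A nonterminal is nullable iff some alternative derives ε (directly, or every symbol in it is nullable)
Nullable: {S}


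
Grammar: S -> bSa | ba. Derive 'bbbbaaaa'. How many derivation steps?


Derivation: S => bSa => bbSaa => bbbSaaa => bbbbaaaa
Steps: 4


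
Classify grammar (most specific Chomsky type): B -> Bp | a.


Left-linear: every RHS is a terminal or one nonterminal followed by a terminal
Classification: Type 3 (Regular)


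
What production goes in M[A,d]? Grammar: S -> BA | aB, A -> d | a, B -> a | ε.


For [A, d]: 'd' ∈ FIRST(d)
Entry: A -> d


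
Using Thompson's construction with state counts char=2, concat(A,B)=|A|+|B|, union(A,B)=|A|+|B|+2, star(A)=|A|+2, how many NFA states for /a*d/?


Syntax tree has 2 char leaf(s), 0 union(s), 1 star(s)
chars contribute 2×2 = 4; each union adds +2; each star adds +2
Total: 4 + 0 + 2 = 6 states


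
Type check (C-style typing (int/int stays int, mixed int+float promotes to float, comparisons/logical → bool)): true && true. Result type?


Operand types: bool && bool
Rule: logical operators take bool operands and yield bool
Result type: bool


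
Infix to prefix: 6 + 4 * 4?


'*' binds tighter: tree is (+ 6 (* 4 4))
Prefix: + 6 * 4 4


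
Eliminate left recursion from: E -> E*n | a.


Left-recursive alternatives: E*n; non-recursive: a
Introduce E': E -> aE', E' -> *nE' | ε


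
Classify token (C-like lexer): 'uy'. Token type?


Pattern: letter/underscore followed by alphanumerics, not a keyword
Type: IDENTIFIER


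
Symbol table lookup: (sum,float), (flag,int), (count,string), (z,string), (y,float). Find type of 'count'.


Lookup 'count' → type string


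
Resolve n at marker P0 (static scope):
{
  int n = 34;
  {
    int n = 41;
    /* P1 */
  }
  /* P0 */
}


n declared in the same block as P0
n = 34


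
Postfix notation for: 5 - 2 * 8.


* has higher precedence, evaluate 2*8 first
Postfix: 5 2 8 * -


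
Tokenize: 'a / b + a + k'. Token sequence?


Scan left to right, longest-match per lexeme
Tokens: ID(a), OP(/), ID(b), OP(+), ID(a), OP(+), ID(k)


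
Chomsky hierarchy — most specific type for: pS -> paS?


LHS has context (more than one symbol) and |LHS| ≤ |RHS|
Classification: Type 1 (Context-Sensitive)


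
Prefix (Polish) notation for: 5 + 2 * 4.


'*' binds tighter: tree is (+ 5 (* 2 4))
Prefix: + 5 * 2 4


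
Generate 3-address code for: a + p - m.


Break into single-operator statements:
t1 = a + p
t2 = t1 - m


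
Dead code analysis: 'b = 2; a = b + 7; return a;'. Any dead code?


b is read by a's definition; a is returned
No dead code


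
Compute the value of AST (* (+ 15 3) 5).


Evaluate inner: (+ 15 3) = 18
Evaluate root: (* 18 5) = 90
Result: 90


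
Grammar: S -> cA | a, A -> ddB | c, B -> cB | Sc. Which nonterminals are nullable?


A nonterminal is nullable iff some alternative derives ε (directly, or every symbol in it is nullable)
Nullable: {}


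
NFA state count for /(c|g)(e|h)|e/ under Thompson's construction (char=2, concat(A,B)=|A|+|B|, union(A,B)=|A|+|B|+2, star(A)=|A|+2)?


Syntax tree has 5 char leaf(s), 3 union(s), 0 star(s)
chars contribute 5×2 = 10; each union adds +2; each star adds +2
Total: 10 + 6 + 0 = 16 states


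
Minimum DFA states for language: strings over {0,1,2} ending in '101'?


Track the longest suffix of input matching a prefix of '101': 4 classes (prefixes of length 0..3)
Minimal DFA: 4 states


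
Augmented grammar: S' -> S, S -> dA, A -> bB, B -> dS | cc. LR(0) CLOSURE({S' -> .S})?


Start: S' -> .S
For each item with dot before a nonterminal B, add B -> .γ for every B-production
Closure: [S' -> .S, S -> .dA]


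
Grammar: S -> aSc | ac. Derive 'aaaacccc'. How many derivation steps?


Derivation: S => aSc => aaScc => aaaSccc => aaaacccc
Steps: 4


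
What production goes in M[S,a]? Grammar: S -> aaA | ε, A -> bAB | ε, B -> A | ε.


For [S, a]: 'a' ∈ FIRST(aaA)
Entry: S -> aaA


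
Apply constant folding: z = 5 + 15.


5 + 15 = 20 at compile time
Optimized: z = 20


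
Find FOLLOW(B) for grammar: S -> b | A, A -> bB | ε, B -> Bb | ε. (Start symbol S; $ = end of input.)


$ ∈ FOLLOW(S). For each A -> αBβ: add FIRST(β)\{ε} to FOLLOW(B); if β nullable, add FOLLOW(A).
FOLLOW(B) = {$, b}


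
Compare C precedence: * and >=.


'*' is multiplicative (level 10); '>=' is relational (level 7)
Higher level binds tighter
'*' has higher precedence than '>='


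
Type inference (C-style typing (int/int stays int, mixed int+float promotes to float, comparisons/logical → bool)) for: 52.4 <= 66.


Operand types: float <= int
Rule: comparison yields bool
Result type: bool


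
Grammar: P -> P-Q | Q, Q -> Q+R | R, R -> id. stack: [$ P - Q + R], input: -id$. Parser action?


handle 'Q+R' on top
Action: reduce (Q -> Q+R)


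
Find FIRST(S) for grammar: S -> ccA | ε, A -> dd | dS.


Per alternative of S: FIRST(ccA) = {c}; FIRST(ε) = {ε}
FIRST(S) = {c, ε}


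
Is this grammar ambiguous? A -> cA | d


right-linear, alternatives start with distinct terminals 'c' vs 'd': unique leftmost derivation
Unambiguous


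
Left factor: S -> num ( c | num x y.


Common prefix: 'num'
Factored: S -> num S', S' -> ( c | x y


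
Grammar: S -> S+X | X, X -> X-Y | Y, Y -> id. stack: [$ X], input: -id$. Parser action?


shift '-' to continue X -> X-Y
Action: shift


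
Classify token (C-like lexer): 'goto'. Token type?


Pattern: reserved word
Type: KEYWORD


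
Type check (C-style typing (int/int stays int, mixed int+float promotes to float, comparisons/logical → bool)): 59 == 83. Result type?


Operand types: int == int
Rule: comparison yields bool
Result type: bool


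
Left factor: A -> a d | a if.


Common prefix: 'a'
Factored: A -> a A', A' -> d | if


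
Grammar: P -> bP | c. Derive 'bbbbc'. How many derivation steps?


Derivation: P => bP => bbP => bbbP => bbbbP => bbbbc
Steps: 5


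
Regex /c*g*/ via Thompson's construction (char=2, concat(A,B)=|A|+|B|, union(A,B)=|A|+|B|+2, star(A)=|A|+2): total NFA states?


Syntax tree has 2 char leaf(s), 0 union(s), 2 star(s)
chars contribute 2×2 = 4; each union adds +2; each star adds +2
Total: 4 + 0 + 4 = 8 states


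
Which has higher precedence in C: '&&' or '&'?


'&' is bitwise AND (level 5); '&&' is logical AND (level 2)
Higher level binds tighter
'&' has higher precedence than '&&'


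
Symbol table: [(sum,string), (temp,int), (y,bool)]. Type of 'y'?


Lookup 'y' → type bool


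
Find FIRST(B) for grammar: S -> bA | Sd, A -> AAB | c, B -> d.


Per alternative of B: FIRST(d) = {d}
FIRST(B) = {d}


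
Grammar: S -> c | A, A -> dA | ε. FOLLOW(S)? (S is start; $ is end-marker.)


$ ∈ FOLLOW(S). For each A -> αBβ: add FIRST(β)\{ε} to FOLLOW(B); if β nullable, add FOLLOW(A).
FOLLOW(S) = {$}


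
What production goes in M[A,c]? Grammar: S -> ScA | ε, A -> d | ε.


For [A, c]: ε is nullable and 'c' ∈ FOLLOW(A)
Entry: A -> ε


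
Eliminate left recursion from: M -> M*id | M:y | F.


Left-recursive alternatives: M*id, M:y; non-recursive: F
Introduce M': M -> FM', M' -> *idM' | :yM' | ε


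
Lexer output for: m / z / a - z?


Scan left to right, longest-match per lexeme
Tokens: ID(m), OP(/), ID(z), OP(/), ID(a), OP(-), ID(z)


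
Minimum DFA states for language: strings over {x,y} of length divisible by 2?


Track length mod 2: states 0..1, accept at 0
Minimal DFA: 2 states


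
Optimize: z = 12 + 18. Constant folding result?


12 + 18 = 30 at compile time
Optimized: z = 30


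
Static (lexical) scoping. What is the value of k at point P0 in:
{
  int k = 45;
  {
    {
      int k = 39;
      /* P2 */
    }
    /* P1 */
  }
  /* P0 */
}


k declared in the same block as P0
k = 45


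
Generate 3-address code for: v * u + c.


Break into single-operator statements:
t1 = v * u
t2 = t1 + c


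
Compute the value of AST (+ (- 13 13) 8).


Evaluate inner: (- 13 13) = 0
Evaluate root: (+ 0 8) = 8
Result: 8


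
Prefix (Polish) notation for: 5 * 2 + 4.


left-to-right (same/higher precedence on left): tree is (+ (* 5 2) 4)
Prefix: + * 5 2 4


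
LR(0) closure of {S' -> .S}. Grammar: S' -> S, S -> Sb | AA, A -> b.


Start: S' -> .S
For each item with dot before a nonterminal B, add B -> .γ for every B-production
Closure: [S' -> .S, S -> .Sb, S -> .AA, A -> .b]


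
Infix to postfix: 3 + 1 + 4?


Left to right (same or higher precedence on left)
Postfix: 3 1 + 4 +


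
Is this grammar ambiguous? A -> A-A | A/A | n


'n-n/n' has two parse trees (no precedence encoded between - and /)
Ambiguous


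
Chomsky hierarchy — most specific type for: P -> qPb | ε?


Single nonterminal LHS, but q^n b^n is not regular
Classification: Type 2 (Context-Free)


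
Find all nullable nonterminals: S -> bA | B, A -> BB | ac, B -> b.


A nonterminal is nullable iff some alternative derives ε (directly, or every symbol in it is nullable)
Nullable: {}


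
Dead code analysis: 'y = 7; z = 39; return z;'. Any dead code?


y is assigned but never read
Dead: 'y = 7'


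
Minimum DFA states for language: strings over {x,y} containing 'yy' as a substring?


KMP-style automaton: 2 progress states + 1 absorbing accept = 3
Minimal DFA: 3 states


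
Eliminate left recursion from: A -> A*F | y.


Left-recursive alternatives: A*F; non-recursive: y
Introduce A': A -> yA', A' -> *FA' | ε


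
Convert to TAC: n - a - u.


Break into single-operator statements:
t1 = n - a
t2 = t1 - u


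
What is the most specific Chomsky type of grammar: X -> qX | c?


Right-linear: every RHS is a terminal or a terminal followed by one nonterminal
Classification: Type 3 (Regular)


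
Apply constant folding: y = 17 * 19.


17 * 19 = 323 at compile time
Optimized: y = 323


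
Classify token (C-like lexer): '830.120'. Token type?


Pattern: digits with a decimal point
Type: FLOAT_LITERAL


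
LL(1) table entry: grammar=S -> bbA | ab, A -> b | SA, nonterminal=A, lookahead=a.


For [A, a]: 'a' ∈ FIRST(SA)
Entry: A -> SA


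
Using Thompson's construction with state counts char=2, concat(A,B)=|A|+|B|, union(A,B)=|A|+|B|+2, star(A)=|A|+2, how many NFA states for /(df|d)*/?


Syntax tree has 3 char leaf(s), 1 union(s), 1 star(s)
chars contribute 3×2 = 6; each union adds +2; each star adds +2
Total: 6 + 2 + 2 = 10 states


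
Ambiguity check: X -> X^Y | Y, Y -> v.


precedence layered via separate nonterminal Y: deterministic
Unambiguous


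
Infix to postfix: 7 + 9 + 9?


Left to right (same or higher precedence on left)
Postfix: 7 9 + 9 +


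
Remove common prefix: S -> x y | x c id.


Common prefix: 'x'
Factored: S -> x S', S' -> y | c id


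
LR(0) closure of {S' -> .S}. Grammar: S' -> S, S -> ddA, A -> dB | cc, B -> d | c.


Start: S' -> .S
For each item with dot before a nonterminal B, add B -> .γ for every B-production
Closure: [S' -> .S, S -> .ddA]


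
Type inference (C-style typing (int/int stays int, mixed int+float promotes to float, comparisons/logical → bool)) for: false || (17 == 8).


Operand types: bool || bool
Rule: logical operators take bool operands and yield bool
Result type: bool


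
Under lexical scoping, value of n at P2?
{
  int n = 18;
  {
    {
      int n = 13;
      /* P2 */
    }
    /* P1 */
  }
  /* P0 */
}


n declared in the same block as P2
n = 13


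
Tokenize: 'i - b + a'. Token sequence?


Scan left to right, longest-match per lexeme
Tokens: ID(i), OP(-), ID(b), OP(+), ID(a)


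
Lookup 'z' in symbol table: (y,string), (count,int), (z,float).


Lookup 'z' → type float


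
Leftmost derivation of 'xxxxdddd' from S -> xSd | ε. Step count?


Derivation: S => xSd => xxSdd => xxxSddd => xxxxSdddd => xxxxdddd
Steps: 5


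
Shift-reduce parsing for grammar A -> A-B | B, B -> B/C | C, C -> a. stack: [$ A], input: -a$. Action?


shift '-' to continue A -> A-B
Action: shift


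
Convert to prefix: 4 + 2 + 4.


left-to-right (same/higher precedence on left): tree is (+ (+ 4 2) 4)
Prefix: + + 4 2 4


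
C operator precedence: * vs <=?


'*' is multiplicative (level 10); '<=' is relational (level 7)
Higher level binds tighter
'*' has higher precedence than '<='


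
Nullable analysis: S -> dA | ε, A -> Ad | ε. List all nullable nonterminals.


A nonterminal is nullable iff some alternative derives ε (directly, or every symbol in it is nullable)
Nullable: {A, S}


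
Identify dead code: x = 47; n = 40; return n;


x is assigned but never read
Dead: 'x = 47'


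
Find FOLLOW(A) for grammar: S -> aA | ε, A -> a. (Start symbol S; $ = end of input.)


$ ∈ FOLLOW(S). For each A -> αBβ: add FIRST(β)\{ε} to FOLLOW(B); if β nullable, add FOLLOW(A).
FOLLOW(A) = {$}


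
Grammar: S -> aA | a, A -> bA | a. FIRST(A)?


Per alternative of A: FIRST(bA) = {b}; FIRST(a) = {a}
FIRST(A) = {a, b}


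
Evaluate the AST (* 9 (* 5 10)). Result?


Evaluate inner: (* 5 10) = 50
Evaluate root: (* 9 50) = 450
Result: 450


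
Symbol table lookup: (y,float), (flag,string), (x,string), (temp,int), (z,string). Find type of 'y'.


Lookup 'y' → type float


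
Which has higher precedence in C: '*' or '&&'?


'*' is multiplicative (level 10); '&&' is logical AND (level 2)
Higher level binds tighter
'*' has higher precedence than '&&'


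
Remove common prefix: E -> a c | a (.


Common prefix: 'a'
Factored: E -> a E', E' -> c | (


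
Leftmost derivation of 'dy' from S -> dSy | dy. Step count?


Derivation: S => dy
Steps: 1


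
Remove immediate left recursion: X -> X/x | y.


Left-recursive alternatives: X/x; non-recursive: y
Introduce X': X -> yX', X' -> /xX' | ε


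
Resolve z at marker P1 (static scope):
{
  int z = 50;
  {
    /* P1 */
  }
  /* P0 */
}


P1's block does not declare z; resolves to the enclosing declaration at depth 0
z = 50


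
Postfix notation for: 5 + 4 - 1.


Left to right (same or higher precedence on left)
Postfix: 5 4 + 1 -


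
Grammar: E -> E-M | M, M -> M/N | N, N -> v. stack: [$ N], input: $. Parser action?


'N' (not preceded by M/) is the handle for M -> N
Action: reduce (M -> N)


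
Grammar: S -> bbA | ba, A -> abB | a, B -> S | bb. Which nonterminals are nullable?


A nonterminal is nullable iff some alternative derives ε (directly, or every symbol in it is nullable)
Nullable: {}


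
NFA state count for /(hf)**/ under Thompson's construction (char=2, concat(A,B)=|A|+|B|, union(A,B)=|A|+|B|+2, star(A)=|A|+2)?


Syntax tree has 2 char leaf(s), 0 union(s), 2 star(s)
chars contribute 2×2 = 4; each union adds +2; each star adds +2
Total: 4 + 0 + 4 = 8 states


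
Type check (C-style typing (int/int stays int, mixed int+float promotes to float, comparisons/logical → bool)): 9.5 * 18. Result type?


Operand types: float * int
Rule: mixed int/float promotes to float; int/int stays int
Result type: float


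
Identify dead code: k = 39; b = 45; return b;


k is assigned but never read
Dead: 'k = 39'


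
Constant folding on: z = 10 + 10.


10 + 10 = 20 at compile time
Optimized: z = 20


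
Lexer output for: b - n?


Scan left to right, longest-match per lexeme
Tokens: ID(b), OP(-), ID(n)


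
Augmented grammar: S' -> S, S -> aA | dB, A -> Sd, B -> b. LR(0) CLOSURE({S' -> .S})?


Start: S' -> .S
For each item with dot before a nonterminal B, add B -> .γ for every B-production
Closure: [S' -> .S, S -> .aA, S -> .dB]


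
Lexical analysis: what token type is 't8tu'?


Pattern: letter/underscore followed by alphanumerics, not a keyword
Type: IDENTIFIER
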